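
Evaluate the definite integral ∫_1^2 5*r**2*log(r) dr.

Integrate by parts once (u = ln r, dv = 5*r**2 dr).
An antiderivative is F(r) = 5*r**3*(3*log(r) - 1)/9.
Then F(2) - F(1) = (-40/9 + 40*log(2)/3) - (-5/9) = -35/9 + 40*log(2)/3.

-35/9 + 40*log(2)/3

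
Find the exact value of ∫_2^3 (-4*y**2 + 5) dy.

-61/3

By the power rule, an antiderivative is F(y) = -4*y**3/3 + 5*y.
Then F(3) - F(2) = (-21) - (-2/3) = -61/3.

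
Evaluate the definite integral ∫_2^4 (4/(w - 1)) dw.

log(81)

An antiderivative is F(w) = 4*log(w - 1).
Then F(4) - F(2) = (log(81)) - (0) = log(81).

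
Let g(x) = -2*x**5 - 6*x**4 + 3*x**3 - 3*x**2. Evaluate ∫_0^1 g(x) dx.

By the power rule, an antiderivative is F(x) = -x**6/3 - 6*x**5/5 + 3*x**4/4 - x**3.
Then F(1) - F(0) = (-107/60) - (0) = -107/60.

-107/60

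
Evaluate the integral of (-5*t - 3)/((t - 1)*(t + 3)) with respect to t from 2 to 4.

-3*log(7) - 2*log(3) + 3*log(5)

Factor the denominator: t**2 + 2*t - 3 = (t + 3)(t - 1).
Partial fractions: (-5*t - 3)/((t - 1)*(t + 3)) = -3/(t + 3) - 2/(t - 1).
An antiderivative is F(t) = -2*log(t - 1) - 3*log(t + 3).
Then F(4) - F(2) = (-3*log(7) - 2*log(3)) - (-3*log(5)) = -3*log(7) - 2*log(3) + 3*log(5).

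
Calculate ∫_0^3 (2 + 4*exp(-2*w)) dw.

8 - 2*exp(-6)

An antiderivative is F(w) = 2*w - 2*exp(-2*w).
Then F(3) - F(0) = (6 - 2*exp(-6)) - (-2) = 8 - 2*exp(-6).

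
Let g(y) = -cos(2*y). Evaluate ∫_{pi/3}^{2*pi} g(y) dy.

sqrt(3)/4

An antiderivative is F(y) = -sin(2*y)/2.
Then F(2*pi) - F(pi/3) = (0) - (-sqrt(3)/4) = sqrt(3)/4.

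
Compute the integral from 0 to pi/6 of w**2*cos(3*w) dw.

-2/27 + pi**2/108

Integrate by parts twice (u = w^2, dv = cos(3*w) dw).
An antiderivative is F(w) = w**2*sin(3*w)/3 + 2*w*cos(3*w)/9 - 2*sin(3*w)/27.
Then F(pi/6) - F(0) = (-2/27 + pi**2/108) - (0) = -2/27 + pi**2/108.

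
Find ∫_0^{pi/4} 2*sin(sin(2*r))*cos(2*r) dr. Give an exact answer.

1 - cos(1)

Let u = sin(2*r), so du = 2*cos(2*r) dr. When r = 0, u = 0; when r = pi/4, u = 1.
The integral becomes ∫ sin(u) du from 0 to 1, with antiderivative -cos(u).
Back in r: F(r) = -cos(sin(2*r)).
Then F(pi/4) - F(0) = (-cos(1)) - (-1) = 1 - cos(1).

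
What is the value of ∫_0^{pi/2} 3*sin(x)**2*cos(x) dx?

Let u = sin(x), so du = cos(x) dx. When x = 0, u = 0; when x = pi/2, u = 1.
The integral becomes 3·∫ u**2 du from 0 to 1, with antiderivative u**3.
Back in x: F(x) = sin(x)**3.
Then F(pi/2) - F(0) = (1) - (0) = 1.

1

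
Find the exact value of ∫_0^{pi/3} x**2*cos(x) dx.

Integrate by parts twice (u = x^2, dv = cos(x) dx).
An antiderivative is F(x) = x**2*sin(x) + 2*x*cos(x) - 2*sin(x).
Then F(pi/3) - F(0) = (-sqrt(3) + sqrt(3)*pi**2/18 + pi/3) - (0) = -sqrt(3) + sqrt(3)*pi**2/18 + pi/3.

-sqrt(3) + sqrt(3)*pi**2/18 + pi/3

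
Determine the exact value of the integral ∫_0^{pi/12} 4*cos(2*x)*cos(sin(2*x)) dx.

Let u = sin(2*x), so du = 2*cos(2*x) dx. When x = 0, u = 0; when x = pi/12, u = 1/2.
The integral becomes 2·∫ cos(u) du from 0 to 1/2, with antiderivative 2*sin(u).
Back in x: F(x) = 2*sin(sin(2*x)).
Then F(pi/12) - F(0) = (2*sin(1/2)) - (0) = 2*sin(1/2).

2*sin(1/2)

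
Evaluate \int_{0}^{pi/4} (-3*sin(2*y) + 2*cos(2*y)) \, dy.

-1/2

An antiderivative is F(y) = sin(2*y) + 3*cos(2*y)/2.
Then F(pi/4) - F(0) = (1) - (3/2) = -1/2.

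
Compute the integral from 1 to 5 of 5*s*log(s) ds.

Integrate by parts once (u = ln s, dv = 5*s ds).
An antiderivative is F(s) = 5*s**2*(2*log(s) - 1)/4.
Then F(5) - F(1) = (-125/4 + 125*log(5)/2) - (-5/4) = -30 + 125*log(5)/2.

-30 + 125*log(5)/2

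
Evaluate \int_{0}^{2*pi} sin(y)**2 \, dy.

Use the identity sin^2(y) = (1 - cos(2*y))/2.
An antiderivative is F(y) = y/2 - sin(2*y)/4.
Then F(2*pi) - F(0) = (pi) - (0) = pi.

pi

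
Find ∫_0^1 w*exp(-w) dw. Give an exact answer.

Integrate by parts once (u = w, dv = exp(-w) dw).
An antiderivative is F(w) = (-w - 1)*exp(-w).
Then F(1) - F(0) = (-2*exp(-1)) - (-1) = 1 - 2*exp(-1).

1 - 2*exp(-1)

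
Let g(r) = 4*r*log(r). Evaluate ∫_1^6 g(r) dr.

-35 + 72*log(2) + 72*log(3)

Integrate by parts once (u = ln r, dv = 4*r dr).
An antiderivative is F(r) = r**2*(2*log(r) - 1).
Then F(6) - F(1) = (-36 + 72*log(2) + 72*log(3)) - (-1) = -35 + 72*log(2) + 72*log(3).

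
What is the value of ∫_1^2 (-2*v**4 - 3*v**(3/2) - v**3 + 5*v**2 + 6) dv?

By the power rule, an antiderivative is F(v) = -6*v**(5/2)/5 - 2*v**5/5 - v**4/4 + 5*v**3/3 + 6*v.
Then F(2) - F(1) = (128/15 - 24*sqrt(2)/5) - (349/60) = 163/60 - 24*sqrt(2)/5.

163/60 - 24*sqrt(2)/5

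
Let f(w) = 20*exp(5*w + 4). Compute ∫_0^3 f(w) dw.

-4*(1 - exp(15))*exp(4)

Let u = 5*w + 4, so du = 5 dw. When w = 0, u = 4; when w = 3, u = 19.
The integral becomes 4·∫ exp(u) du from 4 to 19, with antiderivative 4*exp(u).
Back in w: F(w) = 4*exp(5*w + 4).
Then F(3) - F(0) = (4*exp(19)) - (4*exp(4)) = -4*(1 - exp(15))*exp(4).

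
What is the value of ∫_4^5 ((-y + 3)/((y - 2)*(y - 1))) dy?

Factor the denominator: y**2 - 3*y + 2 = (y - 1)(y - 2).
Partial fractions: (-y + 3)/((y - 2)*(y - 1)) = -2/(y - 1) + 1/(y - 2).
An antiderivative is F(y) = log(y - 2) - 2*log(y - 1).
Then F(5) - F(4) = (log(3/16)) - (log(2/9)) = log(27/32).

log(27/32)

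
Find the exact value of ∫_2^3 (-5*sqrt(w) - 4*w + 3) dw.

-10*sqrt(3) - 7 + 20*sqrt(2)/3

By the power rule, an antiderivative is F(w) = -10*w**(3/2)/3 - 2*w**2 + 3*w.
Then F(3) - F(2) = (-10*sqrt(3) - 9) - (-20*sqrt(2)/3 - 2) = -10*sqrt(3) - 7 + 20*sqrt(2)/3.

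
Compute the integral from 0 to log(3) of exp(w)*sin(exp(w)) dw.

Let u = exp(w), so du = exp(w) dw. When w = 0, u = 1; when w = log(3), u = 3.
The integral becomes ∫ sin(u) du from 1 to 3, with antiderivative -cos(u).
Back in w: F(w) = -cos(exp(w)).
Then F(log(3)) - F(0) = (-cos(3)) - (-cos(1)) = cos(1) - cos(3).

cos(1) - cos(3)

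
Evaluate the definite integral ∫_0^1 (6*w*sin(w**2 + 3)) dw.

3*cos(3) - 3*cos(4)

Let u = w**2 + 3, so du = 2*w dw. When w = 0, u = 3; when w = 1, u = 4.
The integral becomes 3·∫ sin(u) du from 3 to 4, with antiderivative -3*cos(u).
Back in w: F(w) = -3*cos(w**2 + 3).
Then F(1) - F(0) = (-3*cos(4)) - (-3*cos(3)) = 3*cos(3) - 3*cos(4).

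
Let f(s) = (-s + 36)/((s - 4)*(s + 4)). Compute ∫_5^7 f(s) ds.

-5*log(11) + 14*log(3)

Factor the denominator: s**2 - 16 = (s + 4)(s - 4).
Partial fractions: (-s + 36)/((s - 4)*(s + 4)) = -5/(s + 4) + 4/(s - 4).
An antiderivative is F(s) = 4*log(s - 4) - 5*log(s + 4).
Then F(7) - F(5) = (-5*log(11) + 4*log(3)) - (-10*log(3)) = -5*log(11) + 14*log(3).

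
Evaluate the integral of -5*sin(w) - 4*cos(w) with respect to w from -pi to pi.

0

An antiderivative is F(w) = -4*sin(w) + 5*cos(w).
Then F(pi) - F(-pi) = (-5) - (-5) = 0.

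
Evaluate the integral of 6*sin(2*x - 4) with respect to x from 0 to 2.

-3 + 3*cos(4)

Let u = 2*x - 4, so du = 2 dx. When x = 0, u = -4; when x = 2, u = 0.
The integral becomes 3·∫ sin(u) du from -4 to 0, with antiderivative -3*cos(u).
Back in x: F(x) = -3*cos(2*x - 4).
Then F(2) - F(0) = (-3) - (-3*cos(4)) = -3 + 3*cos(4).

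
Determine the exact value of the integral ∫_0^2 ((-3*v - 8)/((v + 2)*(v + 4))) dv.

Factor the denominator: v**2 + 6*v + 8 = (v + 4)(v + 2).
Partial fractions: (-3*v - 8)/((v + 2)*(v + 4)) = -2/(v + 4) - 1/(v + 2).
An antiderivative is F(v) = -log(v + 2) - 2*log(v + 4).
Then F(2) - F(0) = (-4*log(2) - 2*log(3)) - (-log(32)) = log(2/9).

log(2/9)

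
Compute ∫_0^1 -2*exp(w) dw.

An antiderivative is F(w) = -2*exp(w).
Then F(1) - F(0) = (-2*E) - (-2) = 2 - 2*E.

2 - 2*E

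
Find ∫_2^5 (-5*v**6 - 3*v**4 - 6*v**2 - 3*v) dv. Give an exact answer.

By the power rule, an antiderivative is F(v) = -5*v**7/7 - 3*v**5/5 - 2*v**3 - 3*v**2/2.
Then F(5) - F(2) = (-811525/14) - (-4642/35) = -4048341/70.

-4048341/70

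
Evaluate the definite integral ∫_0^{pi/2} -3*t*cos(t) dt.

3 - 3*pi/2

Integrate by parts once (u = t, dv = -3*cos(t) dt).
An antiderivative is F(t) = -3*t*sin(t) - 3*cos(t).
Then F(pi/2) - F(0) = (-3*pi/2) - (-3) = 3 - 3*pi/2.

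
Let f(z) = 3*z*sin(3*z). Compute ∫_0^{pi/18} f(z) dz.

-sqrt(3)*pi/36 + 1/6

Integrate by parts once (u = z, dv = 3*sin(3*z) dz).
An antiderivative is F(z) = -z*cos(3*z) + sin(3*z)/3.
Then F(pi/18) - F(0) = (-sqrt(3)*pi/36 + 1/6) - (0) = -sqrt(3)*pi/36 + 1/6.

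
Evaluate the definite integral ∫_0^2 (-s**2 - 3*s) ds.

-26/3

By the power rule, an antiderivative is F(s) = -s**3/3 - 3*s**2/2.
Then F(2) - F(0) = (-26/3) - (0) = -26/3.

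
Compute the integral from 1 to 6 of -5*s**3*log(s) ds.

Integrate by parts once (u = ln s, dv = -5*s**3 ds).
An antiderivative is F(s) = -5*s**4*(4*log(s) - 1)/16.
Then F(6) - F(1) = (-1620*log(3) - 1620*log(2) + 405) - (5/16) = -1620*log(3) - 1620*log(2) + 6475/16.

-1620*log(3) - 1620*log(2) + 6475/16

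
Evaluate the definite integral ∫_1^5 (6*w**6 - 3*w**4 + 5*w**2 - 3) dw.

6854788/105

By the power rule, an antiderivative is F(w) = 6*w**7/7 - 3*w**5/5 + 5*w**3/3 - 3*w.
Then F(5) - F(1) = (1370935/21) - (-113/105) = 6854788/105.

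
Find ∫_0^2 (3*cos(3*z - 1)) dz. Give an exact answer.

sin(5) + sin(1)

Let u = 3*z - 1, so du = 3 dz. When z = 0, u = -1; when z = 2, u = 5.
The integral becomes ∫ cos(u) du from -1 to 5, with antiderivative sin(u).
Back in z: F(z) = sin(3*z - 1).
Then F(2) - F(0) = (sin(5)) - (-sin(1)) = sin(5) + sin(1).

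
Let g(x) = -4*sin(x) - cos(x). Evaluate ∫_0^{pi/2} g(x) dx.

-5

An antiderivative is F(x) = -sin(x) + 4*cos(x).
Then F(pi/2) - F(0) = (-1) - (4) = -5.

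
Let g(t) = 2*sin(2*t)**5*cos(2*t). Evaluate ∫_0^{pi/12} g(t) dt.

Let u = sin(2*t), so du = 2*cos(2*t) dt. When t = 0, u = 0; when t = pi/12, u = 1/2.
The integral becomes ∫ u**5 du from 0 to 1/2, with antiderivative u**6/6.
Back in t: F(t) = sin(2*t)**6/6.
Then F(pi/12) - F(0) = (1/384) - (0) = 1/384.

1/384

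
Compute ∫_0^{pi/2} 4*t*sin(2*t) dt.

Integrate by parts once (u = t, dv = 4*sin(2*t) dt).
An antiderivative is F(t) = -2*t*cos(2*t) + sin(2*t).
Then F(pi/2) - F(0) = (pi) - (0) = pi.

pi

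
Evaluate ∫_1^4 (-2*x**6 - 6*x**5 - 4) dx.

-61515/7

By the power rule, an antiderivative is F(x) = -2*x**7/7 - x**6 - 4*x.
Then F(4) - F(1) = (-61552/7) - (-37/7) = -61515/7.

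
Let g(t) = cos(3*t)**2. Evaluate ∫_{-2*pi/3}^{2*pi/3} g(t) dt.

Use the identity cos^2(3*t) = (1 + cos(6*t))/2.
An antiderivative is F(t) = t/2 + sin(6*t)/12.
Then F(2*pi/3) - F(-2*pi/3) = (pi/3) - (-pi/3) = 2*pi/3.

2*pi/3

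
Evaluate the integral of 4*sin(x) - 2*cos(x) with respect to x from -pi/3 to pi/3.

-2*sqrt(3)

An antiderivative is F(x) = -2*sin(x) - 4*cos(x).
Then F(pi/3) - F(-pi/3) = (-2 - sqrt(3)) - (-2 + sqrt(3)) = -2*sqrt(3).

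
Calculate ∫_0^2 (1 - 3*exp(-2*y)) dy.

(3 + exp(4))*exp(-4)/2

An antiderivative is F(y) = y + 3*exp(-2*y)/2.
Then F(2) - F(0) = (3*exp(-4)/2 + 2) - (3/2) = (3 + exp(4))*exp(-4)/2.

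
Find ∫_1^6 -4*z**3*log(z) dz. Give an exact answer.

Integrate by parts once (u = ln z, dv = -4*z**3 dz).
An antiderivative is F(z) = -z**4*(4*log(z) - 1)/4.
Then F(6) - F(1) = (-1296*log(3) - 1296*log(2) + 324) - (1/4) = -1296*log(3) - 1296*log(2) + 1295/4.

-1296*log(3) - 1296*log(2) + 1295/4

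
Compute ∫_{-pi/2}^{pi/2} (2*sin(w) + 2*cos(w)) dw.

4

An antiderivative is F(w) = 2*sin(w) - 2*cos(w).
Then F(pi/2) - F(-pi/2) = (2) - (-2) = 4.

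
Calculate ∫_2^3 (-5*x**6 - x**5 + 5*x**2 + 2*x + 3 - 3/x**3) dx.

-86357/56

By the power rule, an antiderivative is F(x) = -5*x**7/7 - x**6/6 + 5*x**3/3 + x**2 + 3*x + 3/(2*x**2).
Then F(3) - F(2) = (-34030/21) - (-13169/168) = -86357/56.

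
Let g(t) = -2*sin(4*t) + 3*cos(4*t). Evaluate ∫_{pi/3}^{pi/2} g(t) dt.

An antiderivative is F(t) = 3*sin(4*t)/4 + cos(4*t)/2.
Then F(pi/2) - F(pi/3) = (1/2) - (-3*sqrt(3)/8 - 1/4) = 3*sqrt(3)/8 + 3/4.

3*sqrt(3)/8 + 3/4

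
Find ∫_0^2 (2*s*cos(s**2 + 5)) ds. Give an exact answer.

sin(9) - sin(5)

Let u = s**2 + 5, so du = 2*s ds. When s = 0, u = 5; when s = 2, u = 9.
The integral becomes ∫ cos(u) du from 5 to 9, with antiderivative sin(u).
Back in s: F(s) = sin(s**2 + 5).
Then F(2) - F(0) = (sin(9)) - (sin(5)) = sin(9) - sin(5).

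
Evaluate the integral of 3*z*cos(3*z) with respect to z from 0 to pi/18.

-1/3 + pi/36 + sqrt(3)/6

Integrate by parts once (u = z, dv = 3*cos(3*z) dz).
An antiderivative is F(z) = z*sin(3*z) + cos(3*z)/3.
Then F(pi/18) - F(0) = (pi/36 + sqrt(3)/6) - (1/3) = -1/3 + pi/36 + sqrt(3)/6.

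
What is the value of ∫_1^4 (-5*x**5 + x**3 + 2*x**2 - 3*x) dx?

-13317/4

By the power rule, an antiderivative is F(x) = -5*x**6/6 + x**4/4 + 2*x**3/3 - 3*x**2/2.
Then F(4) - F(1) = (-9992/3) - (-17/12) = -13317/4.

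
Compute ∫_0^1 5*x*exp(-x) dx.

Integrate by parts once (u = x, dv = 5*exp(-x) dx).
An antiderivative is F(x) = (-5*x - 5)*exp(-x).
Then F(1) - F(0) = (-10*exp(-1)) - (-5) = 5 - 10*exp(-1).

5 - 10*exp(-1)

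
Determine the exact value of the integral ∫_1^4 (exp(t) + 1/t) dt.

An antiderivative is F(t) = exp(t) + log(t).
Then F(4) - F(1) = (log(4) + exp(4)) - (exp(1)) = -exp(1) + log(4) + exp(4).

-exp(1) + log(4) + exp(4)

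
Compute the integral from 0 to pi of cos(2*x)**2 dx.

Use the identity cos^2(2*x) = (1 + cos(4*x))/2.
An antiderivative is F(x) = x/2 + sin(4*x)/8.
Then F(pi) - F(0) = (pi/2) - (0) = pi/2.

pi/2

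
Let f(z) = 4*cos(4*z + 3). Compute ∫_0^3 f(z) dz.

-sin(3) + sin(15)

Let u = 4*z + 3, so du = 4 dz. When z = 0, u = 3; when z = 3, u = 15.
The integral becomes ∫ cos(u) du from 3 to 15, with antiderivative sin(u).
Back in z: F(z) = sin(4*z + 3).
Then F(3) - F(0) = (sin(15)) - (sin(3)) = -sin(3) + sin(15).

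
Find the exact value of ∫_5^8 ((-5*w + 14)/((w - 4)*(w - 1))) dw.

Factor the denominator: w**2 - 5*w + 4 = (w - 1)(w - 4).
Partial fractions: (-5*w + 14)/((w - 4)*(w - 1)) = -3/(w - 1) - 2/(w - 4).
An antiderivative is F(w) = -2*log(w - 4) - 3*log(w - 1).
Then F(8) - F(5) = (-3*log(7) - 4*log(2)) - (-log(64)) = -3*log(7) + 2*log(2).

-3*log(7) + 2*log(2)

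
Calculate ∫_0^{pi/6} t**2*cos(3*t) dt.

Integrate by parts twice (u = t^2, dv = cos(3*t) dt).
An antiderivative is F(t) = t**2*sin(3*t)/3 + 2*t*cos(3*t)/9 - 2*sin(3*t)/27.
Then F(pi/6) - F(0) = (-2/27 + pi**2/108) - (0) = -2/27 + pi**2/108.

-2/27 + pi**2/108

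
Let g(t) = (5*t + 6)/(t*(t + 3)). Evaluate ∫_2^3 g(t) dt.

-3*log(5) + log(2) + 5*log(3)

Factor the denominator: t**2 + 3*t = (t + 3)t.
Partial fractions: (5*t + 6)/(t*(t + 3)) = 3/(t + 3) + 2/t.
An antiderivative is F(t) = 2*log(t) + 3*log(t + 3).
Then F(3) - F(2) = (3*log(2) + 5*log(3)) - (2*log(2) + 3*log(5)) = -3*log(5) + log(2) + 5*log(3).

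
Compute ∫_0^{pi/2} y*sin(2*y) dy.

pi/4

Integrate by parts once (u = y, dv = sin(2*y) dy).
An antiderivative is F(y) = -y*cos(2*y)/2 + sin(2*y)/4.
Then F(pi/2) - F(0) = (pi/4) - (0) = pi/4.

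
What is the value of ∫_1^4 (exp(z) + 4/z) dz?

An antiderivative is F(z) = exp(z) + 4*log(z).
Then F(4) - F(1) = (8*log(2) + exp(4)) - (exp(1)) = -exp(1) + 8*log(2) + exp(4).

-exp(1) + 8*log(2) + exp(4)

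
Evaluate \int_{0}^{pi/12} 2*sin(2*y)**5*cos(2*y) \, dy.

1/384

Let u = sin(2*y), so du = 2*cos(2*y) dy. When y = 0, u = 0; when y = pi/12, u = 1/2.
The integral becomes ∫ u**5 du from 0 to 1/2, with antiderivative u**6/6.
Back in y: F(y) = sin(2*y)**6/6.
Then F(pi/12) - F(0) = (1/384) - (0) = 1/384.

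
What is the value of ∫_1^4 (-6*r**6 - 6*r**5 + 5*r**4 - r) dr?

By the power rule, an antiderivative is F(r) = -6*r**7/7 - r**6 + r**5 - r**2/2.
Then F(4) - F(1) = (-119864/7) - (-19/14) = -239709/14.

-239709/14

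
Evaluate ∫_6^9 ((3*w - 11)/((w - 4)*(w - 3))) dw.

Factor the denominator: w**2 - 7*w + 12 = (w - 3)(w - 4).
Partial fractions: (3*w - 11)/((w - 4)*(w - 3)) = 2/(w - 3) + 1/(w - 4).
An antiderivative is F(w) = log(w - 4) + 2*log(w - 3).
Then F(9) - F(6) = (2*log(2) + log(5) + 2*log(3)) - (log(18)) = log(10).

log(10)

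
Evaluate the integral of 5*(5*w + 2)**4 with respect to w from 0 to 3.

283965

Let u = 5*w + 2, so du = 5 dw. When w = 0, u = 2; when w = 3, u = 17.
The integral becomes ∫ u**4 du from 2 to 17, with antiderivative u**5/5.
Back in w: F(w) = (5*w + 2)**5/5.
Then F(3) - F(0) = (1419857/5) - (32/5) = 283965.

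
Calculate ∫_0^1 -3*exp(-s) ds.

-3 + 3*exp(-1)

An antiderivative is F(s) = 3*exp(-s).
Then F(1) - F(0) = (3*exp(-1)) - (3) = -3 + 3*exp(-1).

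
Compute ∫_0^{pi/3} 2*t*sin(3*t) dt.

Integrate by parts once (u = t, dv = 2*sin(3*t) dt).
An antiderivative is F(t) = -2*t*cos(3*t)/3 + 2*sin(3*t)/9.
Then F(pi/3) - F(0) = (2*pi/9) - (0) = 2*pi/9.

2*pi/9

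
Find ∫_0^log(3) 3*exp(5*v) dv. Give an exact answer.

Let u = exp(v), so du = exp(v) dv. When v = 0, u = 1; when v = log(3), u = 3.
The integral becomes 3·∫ u**4 du from 1 to 3, with antiderivative 3*u**5/5.
Back in v: F(v) = 3*exp(5*v)/5.
Then F(log(3)) - F(0) = (729/5) - (3/5) = 726/5.

726/5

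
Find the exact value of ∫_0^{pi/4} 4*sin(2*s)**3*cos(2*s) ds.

Let u = sin(2*s), so du = 2*cos(2*s) ds. When s = 0, u = 0; when s = pi/4, u = 1.
The integral becomes 2·∫ u**3 du from 0 to 1, with antiderivative u**4/2.
Back in s: F(s) = sin(2*s)**4/2.
Then F(pi/4) - F(0) = (1/2) - (0) = 1/2.

1/2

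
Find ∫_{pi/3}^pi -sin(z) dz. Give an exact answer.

An antiderivative is F(z) = cos(z).
Then F(pi) - F(pi/3) = (-1) - (1/2) = -3/2.

-3/2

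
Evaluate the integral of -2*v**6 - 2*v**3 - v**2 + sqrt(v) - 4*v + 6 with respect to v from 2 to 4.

-100588/21 - 4*sqrt(2)/3

By the power rule, an antiderivative is F(v) = -2*v**7/7 - v**4/2 + 2*v**(3/2)/3 - v**3/3 - 2*v**2 + 6*v.
Then F(4) - F(2) = (-33832/7) - (-908/21 + 4*sqrt(2)/3) = -100588/21 - 4*sqrt(2)/3.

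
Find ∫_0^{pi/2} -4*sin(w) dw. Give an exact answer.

An antiderivative is F(w) = 4*cos(w).
Then F(pi/2) - F(0) = (0) - (4) = -4.

-4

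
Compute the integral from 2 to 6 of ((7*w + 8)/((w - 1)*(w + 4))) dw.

-4*log(3) + 7*log(5)

Factor the denominator: w**2 + 3*w - 4 = (w + 4)(w - 1).
Partial fractions: (7*w + 8)/((w - 1)*(w + 4)) = 4/(w + 4) + 3/(w - 1).
An antiderivative is F(w) = 3*log(w - 1) + 4*log(w + 4).
Then F(6) - F(2) = (4*log(2) + 7*log(5)) - (4*log(2) + 4*log(3)) = -4*log(3) + 7*log(5).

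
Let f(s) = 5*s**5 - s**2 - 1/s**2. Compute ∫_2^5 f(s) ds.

By the power rule, an antiderivative is F(s) = 5*s**6/6 - s**3/3 + 1/s.
Then F(5) - F(2) = (389381/30) - (307/6) = 64641/5.

64641/5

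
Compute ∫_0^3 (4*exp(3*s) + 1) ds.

5/3 + 4*exp(9)/3

An antiderivative is F(s) = 4*exp(3*s)/3 + s.
Then F(3) - F(0) = (3 + 4*exp(9)/3) - (4/3) = 5/3 + 4*exp(9)/3.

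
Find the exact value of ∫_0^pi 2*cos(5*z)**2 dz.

pi

Use the identity cos^2(5*z) = (1 + cos(10*z))/2.
An antiderivative is F(z) = z + sin(10*z)/10.
Then F(pi) - F(0) = (pi) - (0) = pi.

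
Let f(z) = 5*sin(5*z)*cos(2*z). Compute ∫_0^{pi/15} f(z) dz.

-55*sqrt(5)/336 - 5*sqrt(30 - 6*sqrt(5))/112 + 115/112

Use the identity sin(5*z)cos(2*z) = [sin(7*z) + sin(3*z)]/2.
An antiderivative is F(z) = -5*cos(3*z)/6 - 5*cos(7*z)/14.
Then F(pi/15) - F(0) = (-55*sqrt(5)/336 - 5*sqrt(30 - 6*sqrt(5))/112 - 55/336) - (-25/21) = -55*sqrt(5)/336 - 5*sqrt(30 - 6*sqrt(5))/112 + 115/112.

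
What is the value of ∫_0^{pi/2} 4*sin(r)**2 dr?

Use the identity sin^2(r) = (1 - cos(2*r))/2.
An antiderivative is F(r) = 2*r - sin(2*r).
Then F(pi/2) - F(0) = (pi) - (0) = pi.

pi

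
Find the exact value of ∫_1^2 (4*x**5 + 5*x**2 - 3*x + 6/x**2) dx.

313/6

By the power rule, an antiderivative is F(x) = 2*x**6/3 + 5*x**3/3 - 3*x**2/2 - 6/x.
Then F(2) - F(1) = (47) - (-31/6) = 313/6.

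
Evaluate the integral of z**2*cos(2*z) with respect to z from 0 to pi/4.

-1/4 + pi**2/32

Integrate by parts twice (u = z^2, dv = cos(2*z) dz).
An antiderivative is F(z) = z**2*sin(2*z)/2 + z*cos(2*z)/2 - sin(2*z)/4.
Then F(pi/4) - F(0) = (-1/4 + pi**2/32) - (0) = -1/4 + pi**2/32.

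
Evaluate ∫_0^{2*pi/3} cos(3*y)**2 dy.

pi/3

Use the identity cos^2(3*y) = (1 + cos(6*y))/2.
An antiderivative is F(y) = y/2 + sin(6*y)/12.
Then F(2*pi/3) - F(0) = (pi/3) - (0) = pi/3.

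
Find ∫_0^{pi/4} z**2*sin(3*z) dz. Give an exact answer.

-2/27 - sqrt(2)/27 + sqrt(2)*pi/36 + sqrt(2)*pi**2/96

Integrate by parts twice (u = z^2, dv = sin(3*z) dz).
An antiderivative is F(z) = -z**2*cos(3*z)/3 + 2*z*sin(3*z)/9 + 2*cos(3*z)/27.
Then F(pi/4) - F(0) = (sqrt(2)*(-32 + 24*pi + 9*pi**2)/864) - (2/27) = -2/27 - sqrt(2)/27 + sqrt(2)*pi/36 + sqrt(2)*pi**2/96.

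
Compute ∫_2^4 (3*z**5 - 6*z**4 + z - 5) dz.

By the power rule, an antiderivative is F(z) = z**6/2 - 6*z**5/5 + z**2/2 - 5*z.
Then F(4) - F(2) = (4036/5) - (-72/5) = 4108/5.

4108/5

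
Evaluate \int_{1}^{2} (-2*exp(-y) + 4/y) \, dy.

An antiderivative is F(y) = 4*log(y) + 2*exp(-y).
Then F(2) - F(1) = (2*exp(-2) + 4*log(2)) - (2*exp(-1)) = -2*exp(-1) + 2*exp(-2) + 4*log(2).

-2*exp(-1) + 2*exp(-2) + 4*log(2)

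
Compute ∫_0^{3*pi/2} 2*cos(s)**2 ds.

Use the identity cos^2(s) = (1 + cos(2*s))/2.
An antiderivative is F(s) = s + sin(2*s)/2.
Then F(3*pi/2) - F(0) = (3*pi/2) - (0) = 3*pi/2.

3*pi/2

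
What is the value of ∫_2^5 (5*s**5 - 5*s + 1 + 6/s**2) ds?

By the power rule, an antiderivative is F(s) = 5*s**6/6 - 5*s**2/2 + s - 6/s.
Then F(5) - F(2) = (194432/15) - (127/3) = 64599/5.

64599/5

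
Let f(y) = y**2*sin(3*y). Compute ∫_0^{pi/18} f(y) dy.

-2/27 - sqrt(3)*pi**2/1944 + pi/162 + sqrt(3)/27

Integrate by parts twice (u = y^2, dv = sin(3*y) dy).
An antiderivative is F(y) = -y**2*cos(3*y)/3 + 2*y*sin(3*y)/9 + 2*cos(3*y)/27.
Then F(pi/18) - F(0) = (-sqrt(3)*pi**2/1944 + pi/162 + sqrt(3)/27) - (2/27) = -2/27 - sqrt(3)*pi**2/1944 + pi/162 + sqrt(3)/27.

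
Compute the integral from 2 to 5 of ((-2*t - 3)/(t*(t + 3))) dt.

-log(4)

Factor the denominator: t**2 + 3*t = (t + 3)t.
Partial fractions: (-2*t - 3)/(t*(t + 3)) = -1/(t + 3) - 1/t.
An antiderivative is F(t) = -log(t) - log(t + 3).
Then F(5) - F(2) = (-log(40)) - (-log(10)) = -log(4).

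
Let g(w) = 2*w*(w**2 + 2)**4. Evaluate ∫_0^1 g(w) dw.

Let u = w**2 + 2, so du = 2*w dw. When w = 0, u = 2; when w = 1, u = 3.
The integral becomes ∫ u**4 du from 2 to 3, with antiderivative u**5/5.
Back in w: F(w) = (w**2 + 2)**5/5.
Then F(1) - F(0) = (243/5) - (32/5) = 211/5.

211/5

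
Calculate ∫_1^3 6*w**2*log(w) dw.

-52/3 + 54*log(3)

Integrate by parts once (u = ln w, dv = 6*w**2 dw).
An antiderivative is F(w) = 2*w**3*(3*log(w) - 1)/3.
Then F(3) - F(1) = (-18 + 54*log(3)) - (-2/3) = -52/3 + 54*log(3).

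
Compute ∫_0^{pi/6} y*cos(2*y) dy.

-1/8 + sqrt(3)*pi/24

Integrate by parts once (u = y, dv = cos(2*y) dy).
An antiderivative is F(y) = y*sin(2*y)/2 + cos(2*y)/4.
Then F(pi/6) - F(0) = (1/8 + sqrt(3)*pi/24) - (1/4) = -1/8 + sqrt(3)*pi/24.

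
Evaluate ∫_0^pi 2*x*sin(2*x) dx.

Integrate by parts once (u = x, dv = 2*sin(2*x) dx).
An antiderivative is F(x) = -x*cos(2*x) + sin(2*x)/2.
Then F(pi) - F(0) = (-pi) - (0) = -pi.

-pi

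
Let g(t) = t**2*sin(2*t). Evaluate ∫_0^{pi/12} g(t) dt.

-1/4 - sqrt(3)*pi**2/576 + pi/48 + sqrt(3)/8

Integrate by parts twice (u = t^2, dv = sin(2*t) dt).
An antiderivative is F(t) = -t**2*cos(2*t)/2 + t*sin(2*t)/2 + cos(2*t)/4.
Then F(pi/12) - F(0) = (-sqrt(3)*pi**2/576 + pi/48 + sqrt(3)/8) - (1/4) = -1/4 - sqrt(3)*pi**2/576 + pi/48 + sqrt(3)/8.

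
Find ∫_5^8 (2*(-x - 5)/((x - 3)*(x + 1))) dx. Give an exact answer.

Factor the denominator: x**2 - 2*x - 3 = (x + 1)(x - 3).
Partial fractions: 2*(-x - 5)/((x - 3)*(x + 1)) = 2/(x + 1) - 4/(x - 3).
An antiderivative is F(x) = -4*log(x - 3) + 2*log(x + 1).
Then F(8) - F(5) = (-4*log(5) + 4*log(3)) - (log(9/4)) = -4*log(5) + 2*log(2) + 2*log(3).

-4*log(5) + 2*log(2) + 2*log(3)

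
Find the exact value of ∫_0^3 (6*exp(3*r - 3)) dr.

-(2 - 2*exp(9))*exp(-3)

Let u = 3*r - 3, so du = 3 dr. When r = 0, u = -3; when r = 3, u = 6.
The integral becomes 2·∫ exp(u) du from -3 to 6, with antiderivative 2*exp(u).
Back in r: F(r) = 2*exp(3*r - 3).
Then F(3) - F(0) = (2*exp(6)) - (2*exp(-3)) = -(2 - 2*exp(9))*exp(-3).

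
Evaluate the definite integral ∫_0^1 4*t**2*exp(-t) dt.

Integrate by parts twice (u = t^2, dv = 4*exp(-t) dt).
An antiderivative is F(t) = (-4*t**2 - 8*t - 8)*exp(-t).
Then F(1) - F(0) = (-20*exp(-1)) - (-8) = 8 - 20*exp(-1).

8 - 20*exp(-1)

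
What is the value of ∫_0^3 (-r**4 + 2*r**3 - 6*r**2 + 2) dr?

-561/10

By the power rule, an antiderivative is F(r) = -r**5/5 + r**4/2 - 2*r**3 + 2*r.
Then F(3) - F(0) = (-561/10) - (0) = -561/10.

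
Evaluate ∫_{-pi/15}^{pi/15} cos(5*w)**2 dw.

Use the identity cos^2(5*w) = (1 + cos(10*w))/2.
An antiderivative is F(w) = w/2 + sin(10*w)/20.
Then F(pi/15) - F(-pi/15) = (sqrt(3)/40 + pi/30) - (-pi/30 - sqrt(3)/40) = sqrt(3)/20 + pi/15.

sqrt(3)/20 + pi/15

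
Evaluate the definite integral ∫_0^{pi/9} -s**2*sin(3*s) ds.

-sqrt(3)*pi/81 + pi**2/486 + 1/27

Integrate by parts twice (u = s^2, dv = -sin(3*s) ds).
An antiderivative is F(s) = s**2*cos(3*s)/3 - 2*s*sin(3*s)/9 - 2*cos(3*s)/27.
Then F(pi/9) - F(0) = (-sqrt(3)*pi/81 - 1/27 + pi**2/486) - (-2/27) = -sqrt(3)*pi/81 + pi**2/486 + 1/27.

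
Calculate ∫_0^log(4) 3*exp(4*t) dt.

765/4

Let u = exp(t), so du = exp(t) dt. When t = 0, u = 1; when t = log(4), u = 4.
The integral becomes 3·∫ u**3 du from 1 to 4, with antiderivative 3*u**4/4.
Back in t: F(t) = 3*exp(4*t)/4.
Then F(log(4)) - F(0) = (192) - (3/4) = 765/4.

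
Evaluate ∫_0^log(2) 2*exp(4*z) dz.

Let u = exp(z), so du = exp(z) dz. When z = 0, u = 1; when z = log(2), u = 2.
The integral becomes 2·∫ u**3 du from 1 to 2, with antiderivative u**4/2.
Back in z: F(z) = exp(4*z)/2.
Then F(log(2)) - F(0) = (8) - (1/2) = 15/2.

15/2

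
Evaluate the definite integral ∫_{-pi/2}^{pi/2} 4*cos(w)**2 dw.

2*pi

Use the identity cos^2(w) = (1 + cos(2*w))/2.
An antiderivative is F(w) = 2*w + sin(2*w).
Then F(pi/2) - F(-pi/2) = (pi) - (-pi) = 2*pi.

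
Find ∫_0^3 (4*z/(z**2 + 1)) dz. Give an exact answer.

log(100)

Let u = z**2 + 1, so du = 2*z dz. When z = 0, u = 1; when z = 3, u = 10.
The integral becomes 2·∫ 1/u du from 1 to 10, with antiderivative 2*log(u).
Back in z: F(z) = 2*log(z**2 + 1).
Then F(3) - F(0) = (log(100)) - (0) = log(100).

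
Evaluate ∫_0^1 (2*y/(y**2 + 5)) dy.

log(6/5)

Let u = y**2 + 5, so du = 2*y dy. When y = 0, u = 5; when y = 1, u = 6.
The integral becomes ∫ 1/u du from 5 to 6, with antiderivative log(u).
Back in y: F(y) = log(y**2 + 5).
Then F(1) - F(0) = (log(6)) - (log(5)) = log(6/5).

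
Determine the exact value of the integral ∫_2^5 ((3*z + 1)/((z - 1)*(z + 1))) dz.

log(32)

Factor the denominator: z**2 - 1 = (z + 1)(z - 1).
Partial fractions: (3*z + 1)/((z - 1)*(z + 1)) = 1/(z + 1) + 2/(z - 1).
An antiderivative is F(z) = 2*log(z - 1) + log(z + 1).
Then F(5) - F(2) = (log(96)) - (log(3)) = log(32).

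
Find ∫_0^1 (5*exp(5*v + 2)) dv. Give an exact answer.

-exp(2) + exp(7)

Let u = 5*v + 2, so du = 5 dv. When v = 0, u = 2; when v = 1, u = 7.
The integral becomes ∫ exp(u) du from 2 to 7, with antiderivative exp(u).
Back in v: F(v) = exp(5*v + 2).
Then F(1) - F(0) = (exp(7)) - (exp(2)) = -exp(2) + exp(7).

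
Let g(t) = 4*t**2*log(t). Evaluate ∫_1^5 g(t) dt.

-496/9 + 500*log(5)/3

Integrate by parts once (u = ln t, dv = 4*t**2 dt).
An antiderivative is F(t) = 4*t**3*(3*log(t) - 1)/9.
Then F(5) - F(1) = (-500/9 + 500*log(5)/3) - (-4/9) = -496/9 + 500*log(5)/3.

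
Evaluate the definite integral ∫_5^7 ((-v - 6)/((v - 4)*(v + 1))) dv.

Factor the denominator: v**2 - 3*v - 4 = (v + 1)(v - 4).
Partial fractions: (-v - 6)/((v - 4)*(v + 1)) = 1/(v + 1) - 2/(v - 4).
An antiderivative is F(v) = -2*log(v - 4) + log(v + 1).
Then F(7) - F(5) = (log(8/9)) - (log(6)) = log(4/27).

log(4/27)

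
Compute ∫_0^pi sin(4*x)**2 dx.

Use the identity sin^2(4*x) = (1 - cos(8*x))/2.
An antiderivative is F(x) = x/2 - sin(8*x)/16.
Then F(pi) - F(0) = (pi/2) - (0) = pi/2.

pi/2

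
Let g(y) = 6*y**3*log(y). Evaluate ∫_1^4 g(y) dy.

-765/8 + 768*log(2)

Integrate by parts once (u = ln y, dv = 6*y**3 dy).
An antiderivative is F(y) = 3*y**4*(4*log(y) - 1)/8.
Then F(4) - F(1) = (-96 + 768*log(2)) - (-3/8) = -765/8 + 768*log(2).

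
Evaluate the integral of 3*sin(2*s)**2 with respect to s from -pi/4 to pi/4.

Use the identity sin^2(2*s) = (1 - cos(4*s))/2.
An antiderivative is F(s) = 3*s/2 - 3*sin(4*s)/8.
Then F(pi/4) - F(-pi/4) = (3*pi/8) - (-3*pi/8) = 3*pi/4.

3*pi/4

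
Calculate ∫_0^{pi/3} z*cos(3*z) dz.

-2/9

Integrate by parts once (u = z, dv = cos(3*z) dz).
An antiderivative is F(z) = z*sin(3*z)/3 + cos(3*z)/9.
Then F(pi/3) - F(0) = (-1/9) - (1/9) = -2/9.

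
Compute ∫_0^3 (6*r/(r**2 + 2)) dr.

Let u = r**2 + 2, so du = 2*r dr. When r = 0, u = 2; when r = 3, u = 11.
The integral becomes 3·∫ 1/u du from 2 to 11, with antiderivative 3*log(u).
Back in r: F(r) = 3*log(r**2 + 2).
Then F(3) - F(0) = (3*log(11)) - (log(8)) = -3*log(2) + 3*log(11).

-3*log(2) + 3*log(11)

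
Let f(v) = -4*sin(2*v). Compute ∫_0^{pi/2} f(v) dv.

-4

An antiderivative is F(v) = 2*cos(2*v).
Then F(pi/2) - F(0) = (-2) - (2) = -4.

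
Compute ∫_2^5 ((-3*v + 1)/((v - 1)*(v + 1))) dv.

-log(16)

Factor the denominator: v**2 - 1 = (v + 1)(v - 1).
Partial fractions: (-3*v + 1)/((v - 1)*(v + 1)) = -2/(v + 1) - 1/(v - 1).
An antiderivative is F(v) = -log(v - 1) - 2*log(v + 1).
Then F(5) - F(2) = (-4*log(2) - 2*log(3)) - (-log(9)) = -log(16).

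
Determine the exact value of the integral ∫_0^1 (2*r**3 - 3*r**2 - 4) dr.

-9/2

By the power rule, an antiderivative is F(r) = r**4/2 - r**3 - 4*r.
Then F(1) - F(0) = (-9/2) - (0) = -9/2.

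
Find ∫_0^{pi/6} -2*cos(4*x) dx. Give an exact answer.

-sqrt(3)/4

An antiderivative is F(x) = -sin(4*x)/2.
Then F(pi/6) - F(0) = (-sqrt(3)/4) - (0) = -sqrt(3)/4.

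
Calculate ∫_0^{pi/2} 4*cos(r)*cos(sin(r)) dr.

4*sin(1)

Let u = sin(r), so du = cos(r) dr. When r = 0, u = 0; when r = pi/2, u = 1.
The integral becomes 4·∫ cos(u) du from 0 to 1, with antiderivative 4*sin(u).
Back in r: F(r) = 4*sin(sin(r)).
Then F(pi/2) - F(0) = (4*sin(1)) - (0) = 4*sin(1).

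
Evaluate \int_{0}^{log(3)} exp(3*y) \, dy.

26/3

Let u = exp(y), so du = exp(y) dy. When y = 0, u = 1; when y = log(3), u = 3.
The integral becomes ∫ u**2 du from 1 to 3, with antiderivative u**3/3.
Back in y: F(y) = exp(3*y)/3.
Then F(log(3)) - F(0) = (9) - (1/3) = 26/3.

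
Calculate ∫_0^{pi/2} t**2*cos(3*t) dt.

2/27 - pi**2/12

Integrate by parts twice (u = t^2, dv = cos(3*t) dt).
An antiderivative is F(t) = t**2*sin(3*t)/3 + 2*t*cos(3*t)/9 - 2*sin(3*t)/27.
Then F(pi/2) - F(0) = (2/27 - pi**2/12) - (0) = 2/27 - pi**2/12.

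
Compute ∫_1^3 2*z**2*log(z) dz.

-52/9 + 18*log(3)

Integrate by parts once (u = ln z, dv = 2*z**2 dz).
An antiderivative is F(z) = 2*z**3*(3*log(z) - 1)/9.
Then F(3) - F(1) = (-6 + 18*log(3)) - (-2/9) = -52/9 + 18*log(3).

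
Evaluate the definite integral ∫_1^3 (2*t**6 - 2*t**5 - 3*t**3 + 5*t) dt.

7180/21

By the power rule, an antiderivative is F(t) = 2*t**7/7 - t**6/3 - 3*t**4/4 + 5*t**2/2.
Then F(3) - F(1) = (9621/28) - (143/84) = 7180/21.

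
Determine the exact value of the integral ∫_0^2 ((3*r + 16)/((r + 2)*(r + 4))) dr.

Factor the denominator: r**2 + 6*r + 8 = (r + 4)(r + 2).
Partial fractions: (3*r + 16)/((r + 2)*(r + 4)) = -2/(r + 4) + 5/(r + 2).
An antiderivative is F(r) = 5*log(r + 2) - 2*log(r + 4).
Then F(2) - F(0) = (-2*log(3) + 8*log(2)) - (log(2)) = -2*log(3) + 7*log(2).

-2*log(3) + 7*log(2)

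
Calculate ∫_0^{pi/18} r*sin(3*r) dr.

-sqrt(3)*pi/108 + 1/18

Integrate by parts once (u = r, dv = sin(3*r) dr).
An antiderivative is F(r) = -r*cos(3*r)/3 + sin(3*r)/9.
Then F(pi/18) - F(0) = (-sqrt(3)*pi/108 + 1/18) - (0) = -sqrt(3)*pi/108 + 1/18.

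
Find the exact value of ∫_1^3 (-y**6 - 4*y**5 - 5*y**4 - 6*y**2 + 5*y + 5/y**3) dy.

By the power rule, an antiderivative is F(y) = -y**7/7 - 2*y**6/3 - y**5 - 2*y**3 + 5*y**2/2 - 5/(2*y**2).
Then F(3) - F(1) = (-67612/63) - (-80/21) = -67372/63.

-67372/63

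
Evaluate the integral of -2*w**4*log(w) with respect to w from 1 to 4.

Integrate by parts once (u = ln w, dv = -2*w**4 dw).
An antiderivative is F(w) = -2*w**5*(5*log(w) - 1)/25.
Then F(4) - F(1) = (2048/25 - 4096*log(2)/5) - (2/25) = 2046/25 - 4096*log(2)/5.

2046/25 - 4096*log(2)/5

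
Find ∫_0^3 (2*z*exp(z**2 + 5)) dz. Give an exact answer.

Let u = z**2 + 5, so du = 2*z dz. When z = 0, u = 5; when z = 3, u = 14.
The integral becomes ∫ exp(u) du from 5 to 14, with antiderivative exp(u).
Back in z: F(z) = exp(z**2 + 5).
Then F(3) - F(0) = (exp(14)) - (exp(5)) = -exp(5) + exp(14).

-exp(5) + exp(14)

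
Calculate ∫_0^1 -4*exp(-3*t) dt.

-4/3 + 4*exp(-3)/3

An antiderivative is F(t) = 4*exp(-3*t)/3.
Then F(1) - F(0) = (4*exp(-3)/3) - (4/3) = -4/3 + 4*exp(-3)/3.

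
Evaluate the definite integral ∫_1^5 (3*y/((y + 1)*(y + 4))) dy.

-4*log(5) + 7*log(3)

Factor the denominator: y**2 + 5*y + 4 = (y + 4)(y + 1).
Partial fractions: 3*y/((y + 1)*(y + 4)) = 4/(y + 4) - 1/(y + 1).
An antiderivative is F(y) = -log(y + 1) + 4*log(y + 4).
Then F(5) - F(1) = (-log(2) + 7*log(3)) - (-log(2) + 4*log(5)) = -4*log(5) + 7*log(3).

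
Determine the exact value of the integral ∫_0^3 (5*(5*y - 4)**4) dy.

Let u = 5*y - 4, so du = 5 dy. When y = 0, u = -4; when y = 3, u = 11.
The integral becomes ∫ u**4 du from -4 to 11, with antiderivative u**5/5.
Back in y: F(y) = (5*y - 4)**5/5.
Then F(3) - F(0) = (161051/5) - (-1024/5) = 32415.

32415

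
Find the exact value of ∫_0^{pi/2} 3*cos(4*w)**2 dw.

Use the identity cos^2(4*w) = (1 + cos(8*w))/2.
An antiderivative is F(w) = 3*w/2 + 3*sin(8*w)/16.
Then F(pi/2) - F(0) = (3*pi/4) - (0) = 3*pi/4.

3*pi/4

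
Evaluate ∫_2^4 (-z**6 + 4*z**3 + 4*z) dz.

-14408/7

By the power rule, an antiderivative is F(z) = -z**7/7 + z**4 + 2*z**2.
Then F(4) - F(2) = (-14368/7) - (40/7) = -14408/7.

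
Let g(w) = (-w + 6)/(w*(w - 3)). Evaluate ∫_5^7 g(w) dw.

Factor the denominator: w**2 - 3*w = w(w - 3).
Partial fractions: (-w + 6)/(w*(w - 3)) = -2/w + 1/(w - 3).
An antiderivative is F(w) = -2*log(w) + log(w - 3).
Then F(7) - F(5) = (log(4/49)) - (log(2/25)) = log(50/49).

log(50/49)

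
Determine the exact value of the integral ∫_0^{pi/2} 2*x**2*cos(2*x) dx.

Integrate by parts twice (u = x^2, dv = 2*cos(2*x) dx).
An antiderivative is F(x) = x**2*sin(2*x) + x*cos(2*x) - sin(2*x)/2.
Then F(pi/2) - F(0) = (-pi/2) - (0) = -pi/2.

-pi/2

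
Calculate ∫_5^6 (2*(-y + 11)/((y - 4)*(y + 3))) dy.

Factor the denominator: y**2 - y - 12 = (y + 3)(y - 4).
Partial fractions: 2*(-y + 11)/((y - 4)*(y + 3)) = -4/(y + 3) + 2/(y - 4).
An antiderivative is F(y) = 2*log(y - 4) - 4*log(y + 3).
Then F(6) - F(5) = (-8*log(3) + 2*log(2)) - (-12*log(2)) = -8*log(3) + 14*log(2).

-8*log(3) + 14*log(2)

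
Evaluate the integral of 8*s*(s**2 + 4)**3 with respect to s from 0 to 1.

369

Let u = s**2 + 4, so du = 2*s ds. When s = 0, u = 4; when s = 1, u = 5.
The integral becomes 4·∫ u**3 du from 4 to 5, with antiderivative u**4.
Back in s: F(s) = (s**2 + 4)**4.
Then F(1) - F(0) = (625) - (256) = 369.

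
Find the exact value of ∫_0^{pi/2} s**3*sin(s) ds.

-6 + 3*pi**2/4

Integrate by parts 3 times (u = s^3, dv = sin(s) ds).
An antiderivative is F(s) = -s**3*cos(s) + 3*s**2*sin(s) + 6*s*cos(s) - 6*sin(s).
Then F(pi/2) - F(0) = (-6 + 3*pi**2/4) - (0) = -6 + 3*pi**2/4.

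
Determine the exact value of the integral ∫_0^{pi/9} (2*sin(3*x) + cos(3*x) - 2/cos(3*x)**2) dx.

1/3 - sqrt(3)/2

An antiderivative is F(x) = sin(3*x)/3 - 2*cos(3*x)/3 - 2*tan(3*x)/3.
Then F(pi/9) - F(0) = (-sqrt(3)/2 - 1/3) - (-2/3) = 1/3 - sqrt(3)/2.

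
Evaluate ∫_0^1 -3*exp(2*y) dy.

3/2 - 3*exp(2)/2

An antiderivative is F(y) = -3*exp(2*y)/2.
Then F(1) - F(0) = (-3*exp(2)/2) - (-3/2) = 3/2 - 3*exp(2)/2.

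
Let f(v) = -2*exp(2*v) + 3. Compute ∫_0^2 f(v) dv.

7 - exp(4)

An antiderivative is F(v) = -exp(2*v) + 3*v.
Then F(2) - F(0) = (6 - exp(4)) - (-1) = 7 - exp(4).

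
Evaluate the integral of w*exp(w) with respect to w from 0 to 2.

Integrate by parts once (u = w, dv = exp(w) dw).
An antiderivative is F(w) = (w - 1)*exp(w).
Then F(2) - F(0) = (exp(2)) - (-1) = 1 + exp(2).

1 + exp(2)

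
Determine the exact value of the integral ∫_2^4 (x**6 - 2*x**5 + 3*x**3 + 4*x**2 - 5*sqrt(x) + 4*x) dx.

By the power rule, an antiderivative is F(x) = x**7/7 - x**6/3 + 3*x**4/4 - 10*x**(3/2)/3 + 4*x**3/3 + 2*x**2.
Then F(4) - F(2) = (26416/21) - (580/21 - 20*sqrt(2)/3) = 20*sqrt(2)/3 + 8612/7.

20*sqrt(2)/3 + 8612/7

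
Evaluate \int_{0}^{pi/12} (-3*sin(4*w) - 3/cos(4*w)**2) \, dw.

An antiderivative is F(w) = 3*cos(4*w)/4 - 3*tan(4*w)/4.
Then F(pi/12) - F(0) = (3/8 - 3*sqrt(3)/4) - (3/4) = -3*sqrt(3)/4 - 3/8.

-3*sqrt(3)/4 - 3/8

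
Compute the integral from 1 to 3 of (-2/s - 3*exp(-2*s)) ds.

An antiderivative is F(s) = -2*log(s) + 3*exp(-2*s)/2.
Then F(3) - F(1) = (-2*log(3) + 3*exp(-6)/2) - (3*exp(-2)/2) = -2*log(3) - 3*exp(-2)/2 + 3*exp(-6)/2.

-2*log(3) - 3*exp(-2)/2 + 3*exp(-6)/2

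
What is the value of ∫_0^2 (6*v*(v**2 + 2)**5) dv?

Let u = v**2 + 2, so du = 2*v dv. When v = 0, u = 2; when v = 2, u = 6.
The integral becomes 3·∫ u**5 du from 2 to 6, with antiderivative u**6/2.
Back in v: F(v) = (v**2 + 2)**6/2.
Then F(2) - F(0) = (23328) - (32) = 23296.

23296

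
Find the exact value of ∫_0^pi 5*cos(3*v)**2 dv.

Use the identity cos^2(3*v) = (1 + cos(6*v))/2.
An antiderivative is F(v) = 5*v/2 + 5*sin(6*v)/12.
Then F(pi) - F(0) = (5*pi/2) - (0) = 5*pi/2.

5*pi/2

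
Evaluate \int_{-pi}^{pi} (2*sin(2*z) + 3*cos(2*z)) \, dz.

0

An antiderivative is F(z) = 3*sin(2*z)/2 - cos(2*z).
Then F(pi) - F(-pi) = (-1) - (-1) = 0.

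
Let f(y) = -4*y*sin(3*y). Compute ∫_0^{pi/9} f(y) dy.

Integrate by parts once (u = y, dv = -4*sin(3*y) dy).
An antiderivative is F(y) = 4*y*cos(3*y)/3 - 4*sin(3*y)/9.
Then F(pi/9) - F(0) = (-2*sqrt(3)/9 + 2*pi/27) - (0) = -2*sqrt(3)/9 + 2*pi/27.

-2*sqrt(3)/9 + 2*pi/27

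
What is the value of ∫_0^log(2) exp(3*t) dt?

7/3

Let u = exp(t), so du = exp(t) dt. When t = 0, u = 1; when t = log(2), u = 2.
The integral becomes ∫ u**2 du from 1 to 2, with antiderivative u**3/3.
Back in t: F(t) = exp(3*t)/3.
Then F(log(2)) - F(0) = (8/3) - (1/3) = 7/3.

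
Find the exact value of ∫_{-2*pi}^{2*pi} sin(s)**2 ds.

2*pi

Use the identity sin^2(s) = (1 - cos(2*s))/2.
An antiderivative is F(s) = s/2 - sin(2*s)/4.
Then F(2*pi) - F(-2*pi) = (pi) - (-pi) = 2*pi.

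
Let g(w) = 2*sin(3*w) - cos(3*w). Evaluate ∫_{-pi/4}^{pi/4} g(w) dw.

An antiderivative is F(w) = -sin(3*w)/3 - 2*cos(3*w)/3.
Then F(pi/4) - F(-pi/4) = (sqrt(2)/6) - (sqrt(2)/2) = -sqrt(2)/3.

-sqrt(2)/3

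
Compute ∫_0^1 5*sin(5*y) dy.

Let u = 5*y, so du = 5 dy. When y = 0, u = 0; when y = 1, u = 5.
The integral becomes ∫ sin(u) du from 0 to 5, with antiderivative -cos(u).
Back in y: F(y) = -cos(5*y).
Then F(1) - F(0) = (-cos(5)) - (-1) = 1 - cos(5).

1 - cos(5)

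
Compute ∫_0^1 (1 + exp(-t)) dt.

An antiderivative is F(t) = t - exp(-t).
Then F(1) - F(0) = (1 - exp(-1)) - (-1) = 2 - exp(-1).

2 - exp(-1)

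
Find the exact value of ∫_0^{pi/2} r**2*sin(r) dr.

-2 + pi

Integrate by parts twice (u = r^2, dv = sin(r) dr).
An antiderivative is F(r) = -r**2*cos(r) + 2*r*sin(r) + 2*cos(r).
Then F(pi/2) - F(0) = (pi) - (2) = -2 + pi.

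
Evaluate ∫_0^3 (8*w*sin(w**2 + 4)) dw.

Let u = w**2 + 4, so du = 2*w dw. When w = 0, u = 4; when w = 3, u = 13.
The integral becomes 4·∫ sin(u) du from 4 to 13, with antiderivative -4*cos(u).
Back in w: F(w) = -4*cos(w**2 + 4).
Then F(3) - F(0) = (-4*cos(13)) - (-4*cos(4)) = -4*cos(13) + 4*cos(4).

-4*cos(13) + 4*cos(4)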